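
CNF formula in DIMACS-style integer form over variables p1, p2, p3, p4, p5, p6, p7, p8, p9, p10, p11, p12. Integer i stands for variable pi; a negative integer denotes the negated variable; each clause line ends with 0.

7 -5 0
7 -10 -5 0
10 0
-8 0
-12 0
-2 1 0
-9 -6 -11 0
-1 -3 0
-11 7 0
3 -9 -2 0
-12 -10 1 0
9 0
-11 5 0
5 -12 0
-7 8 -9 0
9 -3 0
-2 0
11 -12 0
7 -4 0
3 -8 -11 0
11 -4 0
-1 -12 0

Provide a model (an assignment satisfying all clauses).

(p10) is a unit clause, so p10 = True.
(¬p8) is a unit clause, so p8 = False.
The clause (¬p12) is unit: p12 must be False.
(p9) is a unit clause, so p9 = True.
The clause (¬p7) is unit: p7 must be False.
Unit propagation: (¬p5) forces p5 = False.
The clause (¬p11) is unit: p11 must be False.
(¬p2) is a unit clause, so p2 = False.
Unit propagation: (¬p4) forces p4 = False.
p1 occurs only negated in the remaining clauses — set p1 = False.
p3, p6 are now unconstrained; take p3 = True, p6 = True.

p1=False, p2=False, p3=True, p4=False, p5=False, p6=True, p7=False, p8=False, p9=True, p10=True, p11=False, p12=False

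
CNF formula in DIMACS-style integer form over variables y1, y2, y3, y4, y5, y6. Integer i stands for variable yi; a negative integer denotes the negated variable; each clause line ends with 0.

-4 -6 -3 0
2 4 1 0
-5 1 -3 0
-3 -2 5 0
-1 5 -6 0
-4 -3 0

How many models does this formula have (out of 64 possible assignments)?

Split on y3, then y1.
  y3=T, y1=T: 5 of the 16 assignments to (y2,y4,y5,y6) work.
  y3=T, y1=F: a clause becomes empty — 0.
  y3=F, y1=T: y2, y4 free; 3 ways for (y5,y6) × 2^2 = 12.
  y3=F, y1=F: y5, y6 free; 3 ways for (y2,y4) × 2^2 = 12.
Total: 5 + 0 + 12 + 12 = 29.

29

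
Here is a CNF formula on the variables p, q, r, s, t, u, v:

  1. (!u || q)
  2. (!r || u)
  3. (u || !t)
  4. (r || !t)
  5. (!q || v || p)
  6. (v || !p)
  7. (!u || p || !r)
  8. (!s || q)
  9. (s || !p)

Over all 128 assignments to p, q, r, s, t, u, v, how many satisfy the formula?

10

Case analysis on p and u:
  p=T, u=T: remaining (q,r,s,t,v) ∈ {(T,F,T,F,T); (T,T,T,F,T); (T,T,T,T,T)} — 3.
  p=T, u=F: remaining (q,r,s,t,v) ∈ {(T,F,T,F,T)} — 1.
  p=F, u=T: remaining (q,r,s,t,v) ∈ {(T,F,F,F,T); (T,F,T,F,T)} — 2.
  p=F, u=F: remaining (q,r,s,t,v) ∈ {(F,F,F,F,F); (F,F,F,F,T); (T,F,F,F,T); (T,F,T,F,T)} — 4.
Total: 3 + 1 + 2 + 4 = 10.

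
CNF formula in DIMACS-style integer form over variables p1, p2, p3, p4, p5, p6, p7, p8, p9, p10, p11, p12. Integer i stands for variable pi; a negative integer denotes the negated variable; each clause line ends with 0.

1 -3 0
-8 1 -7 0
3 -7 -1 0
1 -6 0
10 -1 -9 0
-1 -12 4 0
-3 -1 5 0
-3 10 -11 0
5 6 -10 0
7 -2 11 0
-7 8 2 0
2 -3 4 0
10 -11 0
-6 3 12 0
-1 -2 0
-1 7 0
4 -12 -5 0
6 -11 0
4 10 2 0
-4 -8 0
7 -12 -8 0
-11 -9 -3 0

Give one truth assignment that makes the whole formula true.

p1=F  p2=T  p3=F  p4=T  p5=F  p6=F  p7=T  p8=F  p9=T  p10=F  p11=F  p12=T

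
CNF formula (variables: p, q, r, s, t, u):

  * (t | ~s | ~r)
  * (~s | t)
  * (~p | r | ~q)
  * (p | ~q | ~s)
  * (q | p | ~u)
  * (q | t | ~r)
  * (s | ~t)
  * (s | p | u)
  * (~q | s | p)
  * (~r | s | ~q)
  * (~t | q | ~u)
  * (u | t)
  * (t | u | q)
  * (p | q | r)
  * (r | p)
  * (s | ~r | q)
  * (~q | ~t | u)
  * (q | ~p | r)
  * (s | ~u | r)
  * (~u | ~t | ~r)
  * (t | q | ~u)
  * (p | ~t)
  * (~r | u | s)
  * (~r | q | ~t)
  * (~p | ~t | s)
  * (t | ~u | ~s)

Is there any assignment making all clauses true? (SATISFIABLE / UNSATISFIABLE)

q = True:
  s = True:
    propagation gives t=True, p=True, r=True, u=True; an empty clause results — contradiction.
  s = False:
    propagation gives t=False, p=True, r=True; an empty clause results — contradiction.
q = False:
  t = True:
    propagation gives s=True, u=False, p=True, r=True; an empty clause results — contradiction.
  t = False:
    propagation gives s=False, r=False, u=True; an empty clause results — contradiction.
Every branch closes, so no satisfying assignment exists.

UNSATISFIABLE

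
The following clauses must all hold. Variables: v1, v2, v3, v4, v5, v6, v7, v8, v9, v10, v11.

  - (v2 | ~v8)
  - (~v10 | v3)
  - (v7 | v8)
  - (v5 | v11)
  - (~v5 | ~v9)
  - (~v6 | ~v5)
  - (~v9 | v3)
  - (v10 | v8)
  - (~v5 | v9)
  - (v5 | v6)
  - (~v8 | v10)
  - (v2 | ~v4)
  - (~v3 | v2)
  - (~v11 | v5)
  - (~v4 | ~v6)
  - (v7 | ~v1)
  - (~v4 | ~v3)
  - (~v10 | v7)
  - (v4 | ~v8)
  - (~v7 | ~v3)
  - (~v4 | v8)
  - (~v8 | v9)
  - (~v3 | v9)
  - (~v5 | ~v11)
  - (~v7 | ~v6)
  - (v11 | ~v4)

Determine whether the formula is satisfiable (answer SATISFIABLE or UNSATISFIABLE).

v5 = True:
  propagation gives v9=False; an empty clause results — contradiction.
v5 = False:
  propagation gives v11=True; an empty clause results — contradiction.
Every branch closes, so no satisfying assignment exists.

UNSATISFIABLE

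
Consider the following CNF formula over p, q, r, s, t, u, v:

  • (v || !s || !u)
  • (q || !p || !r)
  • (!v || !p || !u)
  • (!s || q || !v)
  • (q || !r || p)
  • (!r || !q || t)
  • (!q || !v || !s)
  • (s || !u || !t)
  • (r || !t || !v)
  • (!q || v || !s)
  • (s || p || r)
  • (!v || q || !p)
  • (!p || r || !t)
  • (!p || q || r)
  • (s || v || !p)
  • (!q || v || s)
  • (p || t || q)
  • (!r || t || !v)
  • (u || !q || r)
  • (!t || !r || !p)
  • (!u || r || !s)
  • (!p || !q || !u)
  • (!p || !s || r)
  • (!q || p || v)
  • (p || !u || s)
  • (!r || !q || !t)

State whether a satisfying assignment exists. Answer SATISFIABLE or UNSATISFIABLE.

SATISFIABLE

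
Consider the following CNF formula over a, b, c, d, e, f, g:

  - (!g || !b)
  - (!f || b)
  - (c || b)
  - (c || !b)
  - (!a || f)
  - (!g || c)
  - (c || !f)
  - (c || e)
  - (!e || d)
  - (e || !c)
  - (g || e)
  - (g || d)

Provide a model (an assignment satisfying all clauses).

a=1, b=1, c=1, d=1, e=1, f=1, g=0

Check each clause:
  1. (!g || !b) — !g is true.
  2. (b || !f) — b is true.
  3. (c || b) — b is true.
  4. (!b || c) — c is true.
  5. (!a || f) — f is true.
  6. (c || !g) — !g is true.
  7. (!f || c) — c is true.
  8. (c || e) — c is true.
  9. (!e || d) — d is true.
  10. (e || !c) — e is true.
  11. (e || g) — e is true.
  12. (d || g) — d is true.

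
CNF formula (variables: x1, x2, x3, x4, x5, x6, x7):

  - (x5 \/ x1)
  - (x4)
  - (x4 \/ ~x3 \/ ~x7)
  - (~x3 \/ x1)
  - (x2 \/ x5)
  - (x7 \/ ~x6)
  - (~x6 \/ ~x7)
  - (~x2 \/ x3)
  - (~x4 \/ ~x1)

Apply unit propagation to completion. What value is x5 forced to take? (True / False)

True

Unit clause (x4) sets x4 = True.
(~x1 \/ ~x4) with x4 = True leaves only ~x1, so x1 = False.
From (x1 \/ x5) and x1 = False: x5 = True.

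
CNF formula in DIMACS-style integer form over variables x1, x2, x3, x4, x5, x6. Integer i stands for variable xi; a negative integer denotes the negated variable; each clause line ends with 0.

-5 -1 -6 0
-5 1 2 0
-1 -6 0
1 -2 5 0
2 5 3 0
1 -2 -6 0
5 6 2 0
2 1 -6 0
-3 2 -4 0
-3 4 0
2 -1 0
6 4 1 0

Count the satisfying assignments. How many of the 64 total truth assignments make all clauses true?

8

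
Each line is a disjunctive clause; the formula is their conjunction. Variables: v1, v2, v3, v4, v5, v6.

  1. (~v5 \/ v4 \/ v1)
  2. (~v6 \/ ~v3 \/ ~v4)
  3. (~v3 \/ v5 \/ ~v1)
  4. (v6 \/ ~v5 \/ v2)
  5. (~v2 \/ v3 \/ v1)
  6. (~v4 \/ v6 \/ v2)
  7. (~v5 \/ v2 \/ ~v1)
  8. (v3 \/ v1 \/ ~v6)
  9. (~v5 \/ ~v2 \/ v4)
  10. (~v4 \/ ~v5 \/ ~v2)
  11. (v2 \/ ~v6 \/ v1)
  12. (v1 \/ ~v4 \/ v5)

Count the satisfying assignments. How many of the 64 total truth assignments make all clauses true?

11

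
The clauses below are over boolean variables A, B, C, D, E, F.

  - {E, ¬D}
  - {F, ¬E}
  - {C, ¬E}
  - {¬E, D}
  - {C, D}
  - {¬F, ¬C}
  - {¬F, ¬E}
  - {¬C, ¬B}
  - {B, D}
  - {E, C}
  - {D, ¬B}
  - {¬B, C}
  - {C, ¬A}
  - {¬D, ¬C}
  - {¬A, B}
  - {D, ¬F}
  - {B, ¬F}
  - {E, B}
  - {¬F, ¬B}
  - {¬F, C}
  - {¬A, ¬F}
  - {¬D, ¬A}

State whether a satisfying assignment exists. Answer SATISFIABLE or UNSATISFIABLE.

UNSATISFIABLE

C = True:
  propagation gives F=False, E=False, D=False, B=False; an empty clause results — contradiction.
C = False:
  propagation gives E=False; an empty clause results — contradiction.
Every branch closes, so no satisfying assignment exists.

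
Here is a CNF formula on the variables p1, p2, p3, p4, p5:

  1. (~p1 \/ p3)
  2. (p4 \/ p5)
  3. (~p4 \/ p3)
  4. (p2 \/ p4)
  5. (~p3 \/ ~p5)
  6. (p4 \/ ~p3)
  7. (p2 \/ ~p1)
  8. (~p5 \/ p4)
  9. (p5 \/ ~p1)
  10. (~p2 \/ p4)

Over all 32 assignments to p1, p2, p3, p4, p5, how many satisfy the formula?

2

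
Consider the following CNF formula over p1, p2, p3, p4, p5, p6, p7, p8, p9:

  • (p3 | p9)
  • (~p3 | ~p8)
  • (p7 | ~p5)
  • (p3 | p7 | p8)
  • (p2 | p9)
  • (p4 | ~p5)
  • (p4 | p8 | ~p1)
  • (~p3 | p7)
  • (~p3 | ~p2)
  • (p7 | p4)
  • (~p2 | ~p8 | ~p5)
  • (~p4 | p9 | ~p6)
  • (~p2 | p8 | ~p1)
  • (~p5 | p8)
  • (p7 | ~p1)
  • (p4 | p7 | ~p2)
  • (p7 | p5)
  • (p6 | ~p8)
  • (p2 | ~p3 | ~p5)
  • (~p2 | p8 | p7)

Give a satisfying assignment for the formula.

p1 = 0  p2 = 1  p3 = 0  p4 = 0  p5 = 0  p6 = 0  p7 = 1  p8 = 0  p9 = 1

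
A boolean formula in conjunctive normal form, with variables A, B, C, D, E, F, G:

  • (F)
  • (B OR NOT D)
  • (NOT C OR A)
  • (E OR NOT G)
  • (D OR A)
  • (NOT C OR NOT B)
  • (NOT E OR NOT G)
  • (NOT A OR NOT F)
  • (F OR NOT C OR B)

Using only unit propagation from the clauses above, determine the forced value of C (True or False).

Unit clause (F) sets F = True.
(NOT F OR NOT A): since F = True, the clause reduces to (NOT A). A = False.
From (A OR NOT C) and A = False: C = False.

False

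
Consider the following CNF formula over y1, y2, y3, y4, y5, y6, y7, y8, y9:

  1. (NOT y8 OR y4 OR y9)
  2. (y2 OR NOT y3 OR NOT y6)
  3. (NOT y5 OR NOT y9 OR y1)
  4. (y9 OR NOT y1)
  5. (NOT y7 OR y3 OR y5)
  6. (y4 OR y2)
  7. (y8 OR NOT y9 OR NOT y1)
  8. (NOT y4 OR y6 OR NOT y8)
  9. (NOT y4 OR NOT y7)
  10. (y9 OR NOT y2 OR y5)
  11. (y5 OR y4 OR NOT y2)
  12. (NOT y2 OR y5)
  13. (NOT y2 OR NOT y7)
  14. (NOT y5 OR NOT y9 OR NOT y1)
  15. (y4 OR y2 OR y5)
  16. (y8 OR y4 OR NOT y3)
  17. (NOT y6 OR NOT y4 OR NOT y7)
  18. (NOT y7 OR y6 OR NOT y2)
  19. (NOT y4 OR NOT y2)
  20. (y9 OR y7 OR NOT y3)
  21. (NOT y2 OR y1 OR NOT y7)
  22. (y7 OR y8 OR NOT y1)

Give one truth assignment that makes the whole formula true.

y1=True, y2=False, y3=False, y4=True, y5=False, y6=True, y7=False, y8=True, y9=True

Branch on y1: take y1 = True.
  then y9 is forced to True.
  then y8 is forced to True.
  then y5 is forced to False.
  then y2 is forced to False.
  then y4 is forced to True.
  then y6 is forced to True.
  then y3 is forced to False.
  then y7 is forced to False.
Every clause has at least one true literal under this assignment.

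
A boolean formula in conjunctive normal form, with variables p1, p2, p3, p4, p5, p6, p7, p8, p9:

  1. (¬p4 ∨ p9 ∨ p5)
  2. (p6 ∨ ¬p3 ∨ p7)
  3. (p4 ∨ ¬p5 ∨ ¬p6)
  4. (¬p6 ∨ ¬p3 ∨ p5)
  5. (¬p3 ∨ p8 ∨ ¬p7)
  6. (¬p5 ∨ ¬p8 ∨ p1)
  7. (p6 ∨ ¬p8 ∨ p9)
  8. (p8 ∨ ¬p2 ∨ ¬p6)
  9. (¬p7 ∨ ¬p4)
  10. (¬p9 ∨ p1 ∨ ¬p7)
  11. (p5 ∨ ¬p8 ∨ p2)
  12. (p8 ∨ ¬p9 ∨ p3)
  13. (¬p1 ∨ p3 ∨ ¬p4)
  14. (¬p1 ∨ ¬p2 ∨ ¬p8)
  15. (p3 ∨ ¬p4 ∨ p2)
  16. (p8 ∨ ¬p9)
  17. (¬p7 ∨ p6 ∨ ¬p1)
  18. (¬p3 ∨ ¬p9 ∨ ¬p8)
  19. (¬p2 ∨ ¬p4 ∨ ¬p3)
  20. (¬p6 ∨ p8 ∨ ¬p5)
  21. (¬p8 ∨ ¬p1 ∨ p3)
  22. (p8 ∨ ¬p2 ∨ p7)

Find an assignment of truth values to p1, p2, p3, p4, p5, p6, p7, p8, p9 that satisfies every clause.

p1 = 1, p2 = 0, p3 = 0, p4 = 0, p5 = 0, p6 = 1, p7 = 1, p8 = 0, p9 = 0

Check each clause:
  1. (p5 ∨ ¬p4 ∨ p9) — ¬p4 is true.
  2. (p7 ∨ p6 ∨ ¬p3) — ¬p3 is true.
  3. (¬p5 ∨ ¬p6 ∨ p4) — ¬p5 is true.
  4. (p5 ∨ ¬p3 ∨ ¬p6) — ¬p3 is true.
  5. (p8 ∨ ¬p7 ∨ ¬p3) — ¬p3 is true.
  6. (p1 ∨ ¬p5 ∨ ¬p8) — ¬p8 is true.
  7. (p6 ∨ ¬p8 ∨ p9) — ¬p8 is true.
  8. (p8 ∨ ¬p2 ∨ ¬p6) — ¬p2 is true.
  9. (¬p4 ∨ ¬p7) — ¬p4 is true.
  10. (p1 ∨ ¬p9 ∨ ¬p7) — p1 is true.
  11. (p2 ∨ ¬p8 ∨ p5) — ¬p8 is true.
  12. (p3 ∨ ¬p9 ∨ p8) — ¬p9 is true.
  13. (p3 ∨ ¬p1 ∨ ¬p4) — ¬p4 is true.
  14. (¬p2 ∨ ¬p1 ∨ ¬p8) — ¬p8 is true.
  15. (¬p4 ∨ p2 ∨ p3) — ¬p4 is true.
  16. (p8 ∨ ¬p9) — ¬p9 is true.
  17. (¬p1 ∨ ¬p7 ∨ p6) — p6 is true.
  18. (¬p9 ∨ ¬p3 ∨ ¬p8) — ¬p8 is true.
  19. (¬p4 ∨ ¬p2 ∨ ¬p3) — ¬p4 is true.
  20. (¬p6 ∨ ¬p5 ∨ p8) — ¬p5 is true.
  21. (¬p1 ∨ p3 ∨ ¬p8) — ¬p8 is true.
  22. (¬p2 ∨ p8 ∨ p7) — ¬p2 is true.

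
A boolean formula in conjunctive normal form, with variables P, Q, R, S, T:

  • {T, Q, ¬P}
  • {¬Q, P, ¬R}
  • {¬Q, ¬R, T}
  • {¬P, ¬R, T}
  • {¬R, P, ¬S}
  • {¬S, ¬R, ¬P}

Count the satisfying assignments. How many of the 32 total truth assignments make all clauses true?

18

Case analysis on P and R:
  P=T, R=T: remaining (Q,S,T) ∈ {(F,F,T); (T,F,T)} — 2.
  P=T, R=F: S free; 3 ways for (Q,T) × 2^1 = 6.
  P=F, R=T: remaining (Q,S,T) ∈ {(F,F,F); (F,F,T)} — 2.
  P=F, R=F: Q, S, T free → 2^3 = 8.
Total: 2 + 6 + 2 + 8 = 18.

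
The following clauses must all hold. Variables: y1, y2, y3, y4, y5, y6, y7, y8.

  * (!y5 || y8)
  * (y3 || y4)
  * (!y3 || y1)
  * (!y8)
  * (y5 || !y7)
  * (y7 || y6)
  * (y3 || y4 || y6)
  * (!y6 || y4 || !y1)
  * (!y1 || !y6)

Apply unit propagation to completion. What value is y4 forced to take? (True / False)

True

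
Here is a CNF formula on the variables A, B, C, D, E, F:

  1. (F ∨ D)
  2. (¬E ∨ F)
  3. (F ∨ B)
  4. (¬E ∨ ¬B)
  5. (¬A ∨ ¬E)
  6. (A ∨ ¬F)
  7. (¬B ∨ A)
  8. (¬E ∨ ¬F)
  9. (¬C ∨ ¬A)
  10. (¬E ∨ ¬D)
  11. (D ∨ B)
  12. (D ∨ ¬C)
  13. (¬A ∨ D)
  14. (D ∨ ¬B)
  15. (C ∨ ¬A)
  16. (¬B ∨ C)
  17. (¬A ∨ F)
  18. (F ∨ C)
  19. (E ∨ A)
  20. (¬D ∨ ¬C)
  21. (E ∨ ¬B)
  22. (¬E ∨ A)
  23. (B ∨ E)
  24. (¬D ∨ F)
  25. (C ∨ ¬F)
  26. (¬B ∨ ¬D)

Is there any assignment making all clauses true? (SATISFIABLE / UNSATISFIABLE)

A = True:
  propagation gives E=False, C=False; an empty clause results — contradiction.
A = False:
  propagation gives F=False, D=True; an empty clause results — contradiction.
Every branch closes, so no satisfying assignment exists.

UNSATISFIABLE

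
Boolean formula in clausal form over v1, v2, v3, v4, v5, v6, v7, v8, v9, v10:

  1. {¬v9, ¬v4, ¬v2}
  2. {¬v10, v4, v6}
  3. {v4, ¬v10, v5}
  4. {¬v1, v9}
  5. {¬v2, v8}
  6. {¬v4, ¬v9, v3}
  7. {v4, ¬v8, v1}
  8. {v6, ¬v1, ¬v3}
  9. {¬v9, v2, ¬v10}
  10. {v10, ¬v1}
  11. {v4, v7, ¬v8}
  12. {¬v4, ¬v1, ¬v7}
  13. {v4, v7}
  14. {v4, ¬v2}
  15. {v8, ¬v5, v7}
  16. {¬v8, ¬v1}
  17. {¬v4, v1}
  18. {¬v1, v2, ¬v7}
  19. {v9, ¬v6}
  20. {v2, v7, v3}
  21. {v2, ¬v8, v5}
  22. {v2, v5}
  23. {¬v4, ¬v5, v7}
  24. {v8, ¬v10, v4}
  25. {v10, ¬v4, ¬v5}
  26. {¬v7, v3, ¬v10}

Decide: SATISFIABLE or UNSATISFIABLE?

SATISFIABLE

Branch on v1: take v1 = False.
  then v4 is forced to False.
  then v8 is forced to False.
  then v2 is forced to False.
  then v7 is forced to True.
  then v5 is forced to True.
  then v10 is forced to False.
Try v6 = False.
v3, v9 are now unconstrained; take v3 = False, v9 = True.
So v1=F, v2=F, v3=F, v4=F, v5=T, v6=F, v7=T, v8=F, v9=T, v10=F is a satisfying assignment.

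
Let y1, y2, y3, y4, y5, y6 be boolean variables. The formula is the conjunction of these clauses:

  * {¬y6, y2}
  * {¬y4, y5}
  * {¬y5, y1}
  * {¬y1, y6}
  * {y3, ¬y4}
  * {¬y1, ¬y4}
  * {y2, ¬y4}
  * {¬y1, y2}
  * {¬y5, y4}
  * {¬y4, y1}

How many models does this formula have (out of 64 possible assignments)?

Split on y4, then y1.
  y4=1, y1=1: a clause becomes empty — 0.
  y4=1, y1=0: a clause becomes empty — 0.
  y4=0, y1=1: remaining (y2,y3,y5,y6) ∈ {(1,0,0,1); (1,1,0,1)} — 2.
  y4=0, y1=0: y3 free; 3 ways for (y2,y5,y6) × 2^1 = 6.
Total: 0 + 0 + 2 + 6 = 8.

8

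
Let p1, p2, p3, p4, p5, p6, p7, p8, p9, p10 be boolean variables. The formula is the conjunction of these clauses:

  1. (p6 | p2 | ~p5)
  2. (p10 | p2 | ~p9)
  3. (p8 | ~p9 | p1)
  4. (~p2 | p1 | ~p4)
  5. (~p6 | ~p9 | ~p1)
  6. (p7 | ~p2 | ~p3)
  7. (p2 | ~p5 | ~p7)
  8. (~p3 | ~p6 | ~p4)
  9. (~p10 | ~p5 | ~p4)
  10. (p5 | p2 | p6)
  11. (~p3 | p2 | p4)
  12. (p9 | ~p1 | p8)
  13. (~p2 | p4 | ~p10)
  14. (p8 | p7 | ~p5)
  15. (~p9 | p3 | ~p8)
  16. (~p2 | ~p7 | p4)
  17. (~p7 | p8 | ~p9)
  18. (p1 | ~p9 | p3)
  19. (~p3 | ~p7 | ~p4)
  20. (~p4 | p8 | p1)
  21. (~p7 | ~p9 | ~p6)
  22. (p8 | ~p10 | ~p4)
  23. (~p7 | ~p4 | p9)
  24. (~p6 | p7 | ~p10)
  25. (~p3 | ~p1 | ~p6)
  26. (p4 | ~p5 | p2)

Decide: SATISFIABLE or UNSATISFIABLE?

SATISFIABLE

Set p1 = False and propagate.
Set p2 = False and propagate.
Branch on p3: take p3 = False.
  then p9 is forced to False.
For the remaining variables, p4 = False, p5 = False, p6 = True, p7 = True, p8 = False, p10 = True works.
So p1 = False  p2 = False  p3 = False  p4 = False  p5 = False  p6 = True  p7 = True  p8 = False  p9 = False  p10 = True is a satisfying assignment.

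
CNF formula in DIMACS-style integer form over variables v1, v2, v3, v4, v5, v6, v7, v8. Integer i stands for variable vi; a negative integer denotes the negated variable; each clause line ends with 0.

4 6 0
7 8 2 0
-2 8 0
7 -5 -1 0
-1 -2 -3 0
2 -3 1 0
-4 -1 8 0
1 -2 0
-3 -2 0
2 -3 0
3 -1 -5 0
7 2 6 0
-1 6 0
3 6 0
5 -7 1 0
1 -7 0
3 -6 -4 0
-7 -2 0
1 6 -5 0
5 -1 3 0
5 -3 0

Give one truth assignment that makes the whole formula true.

v1=False  v2=False  v3=False  v4=False  v5=True  v6=True  v7=False  v8=True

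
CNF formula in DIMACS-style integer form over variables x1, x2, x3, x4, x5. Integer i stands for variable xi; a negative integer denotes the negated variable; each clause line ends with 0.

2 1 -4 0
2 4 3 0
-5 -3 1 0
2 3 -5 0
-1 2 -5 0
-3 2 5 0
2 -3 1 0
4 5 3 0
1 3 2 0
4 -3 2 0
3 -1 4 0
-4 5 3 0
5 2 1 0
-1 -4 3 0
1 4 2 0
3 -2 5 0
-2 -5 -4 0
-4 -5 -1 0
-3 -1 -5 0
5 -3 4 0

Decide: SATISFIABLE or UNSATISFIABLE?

SATISFIABLE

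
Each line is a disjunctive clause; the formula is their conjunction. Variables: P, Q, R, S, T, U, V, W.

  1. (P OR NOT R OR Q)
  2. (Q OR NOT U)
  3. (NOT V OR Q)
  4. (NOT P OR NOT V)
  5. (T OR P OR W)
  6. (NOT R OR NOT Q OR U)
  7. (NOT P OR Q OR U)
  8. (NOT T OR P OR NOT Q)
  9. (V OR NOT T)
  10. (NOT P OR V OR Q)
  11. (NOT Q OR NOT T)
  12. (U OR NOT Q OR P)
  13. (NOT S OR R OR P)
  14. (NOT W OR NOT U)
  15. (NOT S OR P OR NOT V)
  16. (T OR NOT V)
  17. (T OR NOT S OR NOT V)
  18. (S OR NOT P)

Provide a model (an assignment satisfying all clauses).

Set P = False and propagate.
Set Q = False and propagate.
  then R is forced to False.
  then U is forced to False.
  then V is forced to False.
  then T is forced to False.
  then W is forced to True.
  then S is forced to False.

P = False, Q = False, R = False, S = False, T = False, U = False, V = False, W = True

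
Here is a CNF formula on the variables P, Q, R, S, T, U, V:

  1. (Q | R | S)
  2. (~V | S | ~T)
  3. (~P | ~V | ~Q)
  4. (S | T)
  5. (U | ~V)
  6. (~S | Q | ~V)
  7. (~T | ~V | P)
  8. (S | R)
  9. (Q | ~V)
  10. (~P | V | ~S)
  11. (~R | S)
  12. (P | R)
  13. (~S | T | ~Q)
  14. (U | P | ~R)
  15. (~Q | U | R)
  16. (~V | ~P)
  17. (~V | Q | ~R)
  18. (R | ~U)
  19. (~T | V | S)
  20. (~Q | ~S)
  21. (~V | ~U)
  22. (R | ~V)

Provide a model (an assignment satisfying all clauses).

P=0, Q=0, R=1, S=1, T=1, U=1, V=0

Try P = False.
  then R is forced to True.
  then S is forced to True.
  then U is forced to True.
  then Q is forced to False.
  then V is forced to False.
T is now unconstrained; take T = True.
Check each clause:
  1. (S | Q | R) — R is true.
  2. (~T | S | ~V) — ~V is true.
  3. (~V | ~P | ~Q) — ~V is true.
  4. (S | T) — S is true.
  5. (~V | U) — ~V is true.
  6. (~S | ~V | Q) — ~V is true.
  7. (~T | P | ~V) — ~V is true.
  8. (R | S) — R is true.
  9. (Q | ~V) — ~V is true.
  10. (V | ~P | ~S) — ~P is true.
  11. (~R | S) — S is true.
  12. (P | R) — R is true.
  13. (T | ~S | ~Q) — T is true.
  14. (~R | U | P) — U is true.
  15. (U | R | ~Q) — R is true.
  16. (~V | ~P) — ~V is true.
  17. (Q | ~V | ~R) — ~V is true.
  18. (~U | R) — R is true.
  19. (V | S | ~T) — S is true.
  20. (~S | ~Q) — ~Q is true.
  21. (~V | ~U) — ~V is true.
  22. (~V | R) — ~V is true.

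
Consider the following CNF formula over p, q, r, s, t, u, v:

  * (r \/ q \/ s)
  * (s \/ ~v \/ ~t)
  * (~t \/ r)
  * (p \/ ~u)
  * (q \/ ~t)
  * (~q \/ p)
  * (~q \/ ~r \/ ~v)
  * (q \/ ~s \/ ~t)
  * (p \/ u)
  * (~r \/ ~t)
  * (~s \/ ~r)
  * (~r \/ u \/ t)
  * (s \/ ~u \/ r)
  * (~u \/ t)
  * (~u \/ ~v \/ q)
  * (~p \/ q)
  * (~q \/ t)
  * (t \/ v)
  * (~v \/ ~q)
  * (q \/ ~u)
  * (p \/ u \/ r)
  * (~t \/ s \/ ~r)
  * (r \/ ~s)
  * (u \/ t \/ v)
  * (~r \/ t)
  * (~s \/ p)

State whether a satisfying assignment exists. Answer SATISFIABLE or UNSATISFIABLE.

t = True:
  propagation gives r=True; an empty clause results — contradiction.
t = False:
  propagation gives u=False, p=True, r=False, q=True; an empty clause results — contradiction.
Every branch closes, so no satisfying assignment exists.

UNSATISFIABLE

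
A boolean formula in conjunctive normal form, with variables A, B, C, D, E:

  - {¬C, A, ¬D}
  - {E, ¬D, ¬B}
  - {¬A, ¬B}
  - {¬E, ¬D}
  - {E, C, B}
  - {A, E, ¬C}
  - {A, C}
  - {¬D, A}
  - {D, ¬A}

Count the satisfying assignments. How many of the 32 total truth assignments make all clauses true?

The models are:
  A=0 B=0 C=1 D=0 E=1
  A=0 B=1 C=1 D=0 E=1
  A=1 B=0 C=1 D=1 E=0
Count: 3.

3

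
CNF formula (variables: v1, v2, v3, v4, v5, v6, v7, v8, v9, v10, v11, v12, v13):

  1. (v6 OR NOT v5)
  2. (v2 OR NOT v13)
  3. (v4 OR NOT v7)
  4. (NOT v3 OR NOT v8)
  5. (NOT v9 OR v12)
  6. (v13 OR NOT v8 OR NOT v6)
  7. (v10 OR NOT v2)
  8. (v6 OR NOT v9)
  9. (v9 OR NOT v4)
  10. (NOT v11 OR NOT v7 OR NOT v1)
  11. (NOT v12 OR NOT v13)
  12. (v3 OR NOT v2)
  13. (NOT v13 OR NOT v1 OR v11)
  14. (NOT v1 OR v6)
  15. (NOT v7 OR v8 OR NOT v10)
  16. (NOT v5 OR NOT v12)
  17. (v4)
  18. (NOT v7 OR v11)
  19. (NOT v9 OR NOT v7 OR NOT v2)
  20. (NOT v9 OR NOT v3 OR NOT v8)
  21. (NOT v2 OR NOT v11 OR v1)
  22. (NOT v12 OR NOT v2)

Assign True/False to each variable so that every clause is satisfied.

v1=F, v2=F, v3=F, v4=T, v5=F, v6=T, v7=F, v8=F, v9=T, v10=T, v11=F, v12=T, v13=F

Check each clause:
  1. (NOT v5 OR v6) — NOT v5 is true.
  2. (NOT v13 OR v2) — NOT v13 is true.
  3. (NOT v7 OR v4) — NOT v7 is true.
  4. (NOT v3 OR NOT v8) — NOT v8 is true.
  5. (v12 OR NOT v9) — v12 is true.
  6. (NOT v8 OR v13 OR NOT v6) — NOT v8 is true.
  7. (NOT v2 OR v10) — v10 is true.
  8. (v6 OR NOT v9) — v6 is true.
  9. (v9 OR NOT v4) — v9 is true.
  10. (NOT v11 OR NOT v1 OR NOT v7) — NOT v7 is true.
  11. (NOT v12 OR NOT v13) — NOT v13 is true.
  12. (v3 OR NOT v2) — NOT v2 is true.
  13. (NOT v1 OR NOT v13 OR v11) — NOT v1 is true.
  14. (NOT v1 OR v6) — v6 is true.
  15. (NOT v10 OR v8 OR NOT v7) — NOT v7 is true.
  16. (NOT v5 OR NOT v12) — NOT v5 is true.
  17. (v4) — v4 is true.
  18. (NOT v7 OR v11) — NOT v7 is true.
  19. (NOT v7 OR NOT v2 OR NOT v9) — NOT v7 is true.
  20. (NOT v9 OR NOT v3 OR NOT v8) — NOT v8 is true.
  21. (v1 OR NOT v2 OR NOT v11) — NOT v11 is true.
  22. (NOT v2 OR NOT v12) — NOT v2 is true.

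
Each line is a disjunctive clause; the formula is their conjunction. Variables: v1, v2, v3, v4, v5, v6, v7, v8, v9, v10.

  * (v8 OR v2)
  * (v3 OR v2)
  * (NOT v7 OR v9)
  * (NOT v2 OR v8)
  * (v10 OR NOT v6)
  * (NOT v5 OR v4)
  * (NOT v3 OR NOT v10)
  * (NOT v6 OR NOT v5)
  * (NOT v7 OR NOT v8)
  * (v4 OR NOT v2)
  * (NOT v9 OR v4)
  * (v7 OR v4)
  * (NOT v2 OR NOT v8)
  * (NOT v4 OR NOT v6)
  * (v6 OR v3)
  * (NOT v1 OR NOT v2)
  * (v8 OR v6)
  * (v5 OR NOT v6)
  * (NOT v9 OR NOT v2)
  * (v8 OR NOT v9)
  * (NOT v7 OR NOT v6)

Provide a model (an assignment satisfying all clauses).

v1=0, v2=0, v3=1, v4=1, v5=1, v6=0, v7=0, v8=1, v9=1, v10=0

v1 occurs only negated in the remaining clauses — set v1 = False.
Try v2 = False.
  then v8 is forced to True.
  then v3 is forced to True.
  then v10 is forced to False.
  then v6 is forced to False.
  then v7 is forced to False.
  then v4 is forced to True.
v5, v9 are now unconstrained; take v5 = True, v9 = True.
Every clause has at least one true literal under this assignment.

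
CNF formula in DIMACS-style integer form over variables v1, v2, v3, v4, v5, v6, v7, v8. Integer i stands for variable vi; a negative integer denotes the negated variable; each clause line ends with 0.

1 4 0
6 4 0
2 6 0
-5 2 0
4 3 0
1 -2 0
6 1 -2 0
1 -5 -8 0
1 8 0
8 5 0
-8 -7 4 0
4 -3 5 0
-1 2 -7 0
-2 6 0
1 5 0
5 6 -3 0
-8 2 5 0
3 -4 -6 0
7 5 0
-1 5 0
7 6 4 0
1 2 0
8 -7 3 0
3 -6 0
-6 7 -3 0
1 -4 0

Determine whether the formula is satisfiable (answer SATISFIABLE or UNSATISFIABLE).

SATISFIABLE

Set v1 = True and propagate.
  then v5 is forced to True.
  then v2 is forced to True.
  then v6 is forced to True.
  then v3 is forced to True.
  then v7 is forced to True.
The remaining clauses are satisfied by v4 = True, v8 = True.
So v1=T, v2=T, v3=T, v4=T, v5=T, v6=T, v7=T, v8=T is a satisfying assignment.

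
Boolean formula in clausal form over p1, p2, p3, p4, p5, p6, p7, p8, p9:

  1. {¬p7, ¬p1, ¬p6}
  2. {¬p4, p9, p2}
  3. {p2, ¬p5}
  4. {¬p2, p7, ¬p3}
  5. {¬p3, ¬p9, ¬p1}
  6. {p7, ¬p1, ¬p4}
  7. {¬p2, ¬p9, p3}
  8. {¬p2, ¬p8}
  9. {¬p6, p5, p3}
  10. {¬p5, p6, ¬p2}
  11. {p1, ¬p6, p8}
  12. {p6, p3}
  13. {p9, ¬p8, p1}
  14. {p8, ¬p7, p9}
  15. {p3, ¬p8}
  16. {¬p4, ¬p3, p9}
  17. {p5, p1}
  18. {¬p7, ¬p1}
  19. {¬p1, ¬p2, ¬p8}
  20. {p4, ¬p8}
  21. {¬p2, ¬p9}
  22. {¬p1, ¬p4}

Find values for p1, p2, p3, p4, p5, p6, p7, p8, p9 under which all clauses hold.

Try p1 = True.
  then p7 is forced to False.
  then p4 is forced to False.
  then p8 is forced to False.
Branch on p2: take p2 = True.
  then p3 is forced to False.
  then p9 is forced to False.
  then p6 is forced to True.
  then p5 is forced to True.

p1 = T, p2 = T, p3 = F, p4 = F, p5 = T, p6 = T, p7 = F, p8 = F, p9 = F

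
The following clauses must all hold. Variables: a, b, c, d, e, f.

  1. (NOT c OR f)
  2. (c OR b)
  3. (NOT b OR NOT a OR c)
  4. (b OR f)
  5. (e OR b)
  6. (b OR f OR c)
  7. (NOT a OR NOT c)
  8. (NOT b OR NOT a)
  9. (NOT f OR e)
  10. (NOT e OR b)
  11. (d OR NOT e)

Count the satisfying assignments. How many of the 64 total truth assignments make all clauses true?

5

The models are:
  a=0 b=1 c=0 d=0 e=0 f=0
  a=0 b=1 c=0 d=1 e=0 f=0
  a=0 b=1 c=0 d=1 e=1 f=0
  a=0 b=1 c=0 d=1 e=1 f=1
  a=0 b=1 c=1 d=1 e=1 f=1
Count: 5.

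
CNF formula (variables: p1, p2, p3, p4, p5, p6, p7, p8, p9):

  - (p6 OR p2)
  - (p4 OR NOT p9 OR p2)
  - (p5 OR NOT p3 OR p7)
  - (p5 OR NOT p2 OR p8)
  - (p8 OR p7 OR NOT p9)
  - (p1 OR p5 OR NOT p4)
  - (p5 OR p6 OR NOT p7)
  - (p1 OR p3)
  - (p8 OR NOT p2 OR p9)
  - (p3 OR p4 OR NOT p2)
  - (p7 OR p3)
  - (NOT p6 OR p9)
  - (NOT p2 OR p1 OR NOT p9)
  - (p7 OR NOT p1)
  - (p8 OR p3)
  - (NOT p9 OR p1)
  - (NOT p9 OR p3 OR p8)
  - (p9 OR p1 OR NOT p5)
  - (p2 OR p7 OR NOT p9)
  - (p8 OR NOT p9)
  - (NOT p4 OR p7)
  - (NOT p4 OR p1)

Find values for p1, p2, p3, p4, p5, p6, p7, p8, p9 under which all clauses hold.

p1 = True, p2 = True, p3 = True, p4 = True, p5 = False, p6 = True, p7 = True, p8 = True, p9 = True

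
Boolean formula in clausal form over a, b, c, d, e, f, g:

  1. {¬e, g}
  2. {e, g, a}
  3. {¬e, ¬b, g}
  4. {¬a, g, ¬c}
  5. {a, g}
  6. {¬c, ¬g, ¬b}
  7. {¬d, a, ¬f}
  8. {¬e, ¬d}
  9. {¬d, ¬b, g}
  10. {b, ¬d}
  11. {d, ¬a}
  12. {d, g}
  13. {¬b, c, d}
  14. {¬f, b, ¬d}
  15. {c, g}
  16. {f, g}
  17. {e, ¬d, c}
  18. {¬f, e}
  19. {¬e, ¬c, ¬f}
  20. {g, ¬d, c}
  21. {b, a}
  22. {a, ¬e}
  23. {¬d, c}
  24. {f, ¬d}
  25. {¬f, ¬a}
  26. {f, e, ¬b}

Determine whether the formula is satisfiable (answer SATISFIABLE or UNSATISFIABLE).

UNSATISFIABLE

d = True:
  propagation gives e=False, b=True, g=True, c=False; an empty clause results — contradiction.
d = False:
  propagation gives a=False, g=True, b=True, c=False; an empty clause results — contradiction.
Every branch closes, so no satisfying assignment exists.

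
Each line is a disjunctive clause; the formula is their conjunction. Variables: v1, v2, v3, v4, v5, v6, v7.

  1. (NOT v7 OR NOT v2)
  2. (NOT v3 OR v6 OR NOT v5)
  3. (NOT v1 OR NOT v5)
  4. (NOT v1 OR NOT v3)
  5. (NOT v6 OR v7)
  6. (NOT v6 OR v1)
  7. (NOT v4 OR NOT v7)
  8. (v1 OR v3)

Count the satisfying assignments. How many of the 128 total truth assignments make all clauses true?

11

Split on v1, then v3.
  v1=T, v3=T: a clause becomes empty — 0.
  v1=T, v3=F: 6 of the 32 assignments to (v2,v4,v5,v6,v7) work.
  v1=F, v3=T: 5 of the 32 assignments to (v2,v4,v5,v6,v7) work.
  v1=F, v3=F: a clause becomes empty — 0.
Total: 0 + 6 + 5 + 0 = 11.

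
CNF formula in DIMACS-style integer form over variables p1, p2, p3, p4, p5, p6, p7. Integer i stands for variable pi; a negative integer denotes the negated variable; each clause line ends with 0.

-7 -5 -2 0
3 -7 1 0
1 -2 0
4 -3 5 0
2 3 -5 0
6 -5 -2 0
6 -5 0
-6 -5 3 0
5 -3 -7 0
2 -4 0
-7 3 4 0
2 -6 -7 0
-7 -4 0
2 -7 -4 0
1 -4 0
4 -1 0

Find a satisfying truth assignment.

p1=True, p2=True, p3=True, p4=True, p5=False, p6=True, p7=False

Pure literal: p7 appears only negated; assign p7 = False.
Branch on p1: take p1 = True.
  then p4 is forced to True.
  then p2 is forced to True.
Branch on p3: take p3 = True.
For the remaining variables, p5 = False, p6 = True works.
Every clause has at least one true literal under this assignment.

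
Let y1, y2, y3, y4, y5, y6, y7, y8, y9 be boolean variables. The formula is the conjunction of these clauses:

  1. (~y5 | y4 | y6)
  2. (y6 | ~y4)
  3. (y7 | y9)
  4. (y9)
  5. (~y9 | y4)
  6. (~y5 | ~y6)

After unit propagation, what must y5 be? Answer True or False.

False

Unit clause (y9) sets y9 = True.
In (y4 | ~y9), ~y9 is now false; y4 must hold, so y4 = True.
(y6 | ~y4): since y4 = True, the clause reduces to (y6). y6 = True.
In (~y5 | ~y6), ~y6 is now false; ~y5 must hold, so y5 = False.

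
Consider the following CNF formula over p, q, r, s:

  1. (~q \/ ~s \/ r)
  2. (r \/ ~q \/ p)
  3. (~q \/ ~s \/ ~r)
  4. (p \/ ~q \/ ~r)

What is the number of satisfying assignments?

10

Case analysis on q and r:
  q=1, r=1: remaining (p,s) ∈ {(1,0)} — 1.
  q=1, r=0: remaining (p,s) ∈ {(1,0)} — 1.
  q=0, r=1: remaining (p,s) ∈ {(0,0); (0,1); (1,0); (1,1)} — 4.
  q=0, r=0: remaining (p,s) ∈ {(0,0); (0,1); (1,0); (1,1)} — 4.
Total: 1 + 1 + 4 + 4 = 10.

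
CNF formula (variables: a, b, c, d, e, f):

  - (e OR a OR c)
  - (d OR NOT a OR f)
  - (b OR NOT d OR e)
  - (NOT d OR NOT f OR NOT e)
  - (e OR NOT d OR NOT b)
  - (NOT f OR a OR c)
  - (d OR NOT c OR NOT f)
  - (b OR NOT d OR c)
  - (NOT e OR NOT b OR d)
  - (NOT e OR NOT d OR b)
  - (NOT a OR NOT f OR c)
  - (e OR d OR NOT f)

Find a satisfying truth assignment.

a=False  b=False  c=True  d=False  e=False  f=False

Branch on a: take a = False.
Set b = False and propagate.
For the remaining variables, c = True, d = False, e = False, f = False works.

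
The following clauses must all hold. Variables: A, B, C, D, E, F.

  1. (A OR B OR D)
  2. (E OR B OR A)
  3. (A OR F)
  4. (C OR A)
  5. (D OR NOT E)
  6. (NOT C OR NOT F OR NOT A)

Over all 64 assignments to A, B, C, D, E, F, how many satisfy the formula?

22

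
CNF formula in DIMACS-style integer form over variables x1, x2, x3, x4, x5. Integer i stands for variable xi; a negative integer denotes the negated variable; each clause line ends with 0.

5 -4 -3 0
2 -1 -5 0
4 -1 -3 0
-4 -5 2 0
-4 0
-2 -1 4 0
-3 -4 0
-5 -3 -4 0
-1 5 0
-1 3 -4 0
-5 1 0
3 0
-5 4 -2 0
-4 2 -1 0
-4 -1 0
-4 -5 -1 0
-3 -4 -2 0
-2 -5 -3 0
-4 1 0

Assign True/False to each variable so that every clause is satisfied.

x1=0, x2=0, x3=1, x4=0, x5=0

Check each clause:
  1. {x5, ¬x3, ¬x4} — ¬x4 is true.
  2. {x2, ¬x5, ¬x1} — ¬x5 is true.
  3. {¬x3, ¬x1, x4} — ¬x1 is true.
  4. {¬x5, ¬x4, x2} — ¬x5 is true.
  5. {¬x4} — ¬x4 is true.
  6. {x4, ¬x1, ¬x2} — ¬x1 is true.
  7. {¬x3, ¬x4} — ¬x4 is true.
  8. {¬x4, ¬x3, ¬x5} — ¬x5 is true.
  9. {x5, ¬x1} — ¬x1 is true.
  10. {¬x4, x3, ¬x1} — x3 is true.
  11. {x1, ¬x5} — ¬x5 is true.
  12. {x3} — x3 is true.
  13. {¬x5, ¬x2, x4} — ¬x5 is true.
  14. {x2, ¬x1, ¬x4} — ¬x4 is true.
  15. {¬x1, ¬x4} — ¬x4 is true.
  16. {¬x1, ¬x5, ¬x4} — ¬x5 is true.
  17. {¬x2, ¬x3, ¬x4} — ¬x4 is true.
  18. {¬x3, ¬x5, ¬x2} — ¬x5 is true.
  19. {x1, ¬x4} — ¬x4 is true.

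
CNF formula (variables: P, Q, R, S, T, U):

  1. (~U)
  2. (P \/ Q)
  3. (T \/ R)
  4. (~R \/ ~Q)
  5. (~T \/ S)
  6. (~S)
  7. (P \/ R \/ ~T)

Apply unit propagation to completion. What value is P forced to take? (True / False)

True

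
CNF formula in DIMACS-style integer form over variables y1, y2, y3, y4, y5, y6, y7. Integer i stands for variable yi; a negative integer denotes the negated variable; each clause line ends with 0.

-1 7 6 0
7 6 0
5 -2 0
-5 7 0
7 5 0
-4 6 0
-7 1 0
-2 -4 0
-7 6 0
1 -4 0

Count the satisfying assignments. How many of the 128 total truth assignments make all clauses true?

10

Case analysis on y7 and y6:
  y7=1, y6=1: y3 free; 5 ways for (y1,y2,y4,y5) × 2^1 = 10.
  y7=1, y6=0: a clause becomes empty — 0.
  y7=0, y6=1: a clause becomes empty — 0.
  y7=0, y6=0: a clause becomes empty — 0.
Total: 10 + 0 + 0 + 0 = 10.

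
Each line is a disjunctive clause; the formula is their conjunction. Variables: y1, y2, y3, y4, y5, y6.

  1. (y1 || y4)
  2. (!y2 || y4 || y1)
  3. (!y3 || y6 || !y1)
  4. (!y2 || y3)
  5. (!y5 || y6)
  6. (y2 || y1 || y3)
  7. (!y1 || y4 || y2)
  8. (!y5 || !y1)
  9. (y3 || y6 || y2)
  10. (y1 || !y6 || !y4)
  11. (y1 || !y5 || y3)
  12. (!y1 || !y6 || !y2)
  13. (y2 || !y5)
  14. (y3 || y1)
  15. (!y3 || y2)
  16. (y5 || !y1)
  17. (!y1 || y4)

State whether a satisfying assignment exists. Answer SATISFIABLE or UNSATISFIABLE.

SATISFIABLE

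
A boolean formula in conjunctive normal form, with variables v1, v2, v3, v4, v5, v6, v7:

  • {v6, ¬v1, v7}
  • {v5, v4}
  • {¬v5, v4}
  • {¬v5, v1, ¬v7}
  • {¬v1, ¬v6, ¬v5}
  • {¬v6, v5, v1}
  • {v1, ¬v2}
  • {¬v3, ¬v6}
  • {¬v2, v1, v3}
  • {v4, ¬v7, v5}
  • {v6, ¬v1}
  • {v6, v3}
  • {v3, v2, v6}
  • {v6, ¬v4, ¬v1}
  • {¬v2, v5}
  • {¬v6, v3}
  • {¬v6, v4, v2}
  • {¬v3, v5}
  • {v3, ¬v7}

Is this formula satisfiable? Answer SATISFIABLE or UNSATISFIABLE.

SATISFIABLE

Try v1 = False.
  then v2 is forced to False.
Set v3 = True and propagate.
  then v6 is forced to False.
  then v5 is forced to True.
  then v4 is forced to True.
  then v7 is forced to False.
So v1=F, v2=F, v3=T, v4=T, v5=T, v6=F, v7=F is a satisfying assignment.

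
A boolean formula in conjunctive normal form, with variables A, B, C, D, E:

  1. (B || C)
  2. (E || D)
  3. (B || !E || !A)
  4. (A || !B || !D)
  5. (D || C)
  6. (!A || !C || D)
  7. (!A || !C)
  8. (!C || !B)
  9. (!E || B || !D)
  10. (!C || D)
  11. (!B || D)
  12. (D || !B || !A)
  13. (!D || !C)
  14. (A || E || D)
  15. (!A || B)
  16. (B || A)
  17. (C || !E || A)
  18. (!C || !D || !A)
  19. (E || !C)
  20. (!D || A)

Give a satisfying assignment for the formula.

A = True  B = True  C = False  D = True  E = True

Set A = True and propagate.
  then C is forced to False.
  then B is forced to True.
  then D is forced to True.
E is now unconstrained; take E = True.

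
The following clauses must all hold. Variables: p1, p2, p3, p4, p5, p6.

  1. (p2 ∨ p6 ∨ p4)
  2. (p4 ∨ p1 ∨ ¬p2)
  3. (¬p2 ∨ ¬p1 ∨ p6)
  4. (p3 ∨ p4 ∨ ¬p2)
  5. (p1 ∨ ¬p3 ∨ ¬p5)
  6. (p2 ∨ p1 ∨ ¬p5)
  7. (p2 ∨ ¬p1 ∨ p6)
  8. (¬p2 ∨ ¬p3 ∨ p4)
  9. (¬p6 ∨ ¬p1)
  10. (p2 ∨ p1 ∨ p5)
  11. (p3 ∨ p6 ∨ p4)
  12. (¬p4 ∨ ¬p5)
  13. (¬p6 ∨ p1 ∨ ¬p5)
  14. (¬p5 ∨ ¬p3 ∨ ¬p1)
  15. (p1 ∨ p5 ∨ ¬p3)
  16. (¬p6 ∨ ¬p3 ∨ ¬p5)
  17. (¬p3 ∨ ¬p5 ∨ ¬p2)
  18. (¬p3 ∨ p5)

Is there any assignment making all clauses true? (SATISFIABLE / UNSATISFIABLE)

Set p1 = False and propagate.
Try p2 = True.
  then p4 is forced to True.
  then p5 is forced to False.
  then p3 is forced to False.
p6 is now unconstrained; take p6 = True.
So p1 = F, p2 = T, p3 = F, p4 = T, p5 = F, p6 = T is a satisfying assignment.

SATISFIABLE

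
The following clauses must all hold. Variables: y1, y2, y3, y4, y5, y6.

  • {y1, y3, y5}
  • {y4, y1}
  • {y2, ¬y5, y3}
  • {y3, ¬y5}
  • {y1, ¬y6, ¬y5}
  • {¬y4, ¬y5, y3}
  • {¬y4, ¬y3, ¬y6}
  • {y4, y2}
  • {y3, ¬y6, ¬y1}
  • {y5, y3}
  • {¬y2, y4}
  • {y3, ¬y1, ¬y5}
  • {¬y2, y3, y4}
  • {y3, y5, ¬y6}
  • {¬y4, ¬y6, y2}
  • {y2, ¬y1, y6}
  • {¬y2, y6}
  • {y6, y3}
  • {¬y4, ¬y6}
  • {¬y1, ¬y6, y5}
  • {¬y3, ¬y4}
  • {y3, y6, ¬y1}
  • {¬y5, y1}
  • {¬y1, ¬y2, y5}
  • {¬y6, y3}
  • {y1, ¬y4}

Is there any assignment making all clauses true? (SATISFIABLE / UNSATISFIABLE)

UNSATISFIABLE

y3 = True:
  propagation gives y4=False, y1=True, y2=True; an empty clause results — contradiction.
y3 = False:
  propagation gives y5=False; an empty clause results — contradiction.
Every branch closes, so no satisfying assignment exists.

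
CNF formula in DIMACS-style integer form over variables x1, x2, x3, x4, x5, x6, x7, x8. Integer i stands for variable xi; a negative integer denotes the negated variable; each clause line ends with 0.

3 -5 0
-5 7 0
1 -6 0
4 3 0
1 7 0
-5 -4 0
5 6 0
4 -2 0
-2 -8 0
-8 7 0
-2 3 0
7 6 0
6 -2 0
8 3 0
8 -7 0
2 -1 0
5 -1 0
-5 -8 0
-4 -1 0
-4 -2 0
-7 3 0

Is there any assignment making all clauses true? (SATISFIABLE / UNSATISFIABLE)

UNSATISFIABLE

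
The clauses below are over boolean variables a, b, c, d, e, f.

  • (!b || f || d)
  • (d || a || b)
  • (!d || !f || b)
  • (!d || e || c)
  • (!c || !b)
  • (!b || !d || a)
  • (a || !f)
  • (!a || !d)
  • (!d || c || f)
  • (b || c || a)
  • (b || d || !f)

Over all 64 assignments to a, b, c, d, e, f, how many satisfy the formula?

8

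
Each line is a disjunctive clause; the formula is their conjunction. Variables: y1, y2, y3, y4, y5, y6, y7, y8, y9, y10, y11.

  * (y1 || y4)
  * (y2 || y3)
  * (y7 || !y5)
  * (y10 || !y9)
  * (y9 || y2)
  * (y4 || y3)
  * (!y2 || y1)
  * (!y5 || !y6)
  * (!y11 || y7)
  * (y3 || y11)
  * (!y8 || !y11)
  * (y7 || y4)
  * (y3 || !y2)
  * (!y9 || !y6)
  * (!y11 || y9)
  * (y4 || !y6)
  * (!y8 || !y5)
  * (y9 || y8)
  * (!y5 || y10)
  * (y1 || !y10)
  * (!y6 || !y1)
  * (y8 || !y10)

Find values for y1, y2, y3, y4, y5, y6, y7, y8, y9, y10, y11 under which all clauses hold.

y1 = 1, y2 = 1, y3 = 1, y4 = 1, y5 = 0, y6 = 0, y7 = 1, y8 = 1, y9 = 0, y10 = 0, y11 = 0

y3 occurs only positively in the remaining clauses — set y3 = True.
y4 occurs only positively in the remaining clauses — set y4 = True.
Try y1 = True.
  then y6 is forced to False.
Try y2 = True.
The remaining clauses are satisfied by y5 = False, y7 = True, y8 = True, y9 = False, y10 = False, y11 = False.
Every clause has at least one true literal under this assignment.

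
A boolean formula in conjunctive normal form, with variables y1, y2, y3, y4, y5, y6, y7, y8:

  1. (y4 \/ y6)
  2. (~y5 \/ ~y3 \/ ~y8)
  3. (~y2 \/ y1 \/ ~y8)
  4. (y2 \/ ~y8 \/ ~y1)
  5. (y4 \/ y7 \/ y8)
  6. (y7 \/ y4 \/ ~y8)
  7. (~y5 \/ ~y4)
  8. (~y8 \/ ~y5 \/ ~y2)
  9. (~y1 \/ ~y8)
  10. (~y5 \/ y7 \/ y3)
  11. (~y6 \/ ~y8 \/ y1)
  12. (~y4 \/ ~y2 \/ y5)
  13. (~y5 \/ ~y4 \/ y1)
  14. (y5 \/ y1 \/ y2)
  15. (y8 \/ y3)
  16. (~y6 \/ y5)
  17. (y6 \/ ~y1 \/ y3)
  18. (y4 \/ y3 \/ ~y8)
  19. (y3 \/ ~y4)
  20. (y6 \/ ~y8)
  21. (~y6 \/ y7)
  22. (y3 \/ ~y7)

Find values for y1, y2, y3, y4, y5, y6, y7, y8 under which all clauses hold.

y1 = T, y2 = T, y3 = T, y4 = F, y5 = T, y6 = T, y7 = T, y8 = F

Check each clause:
  1. (y6 \/ y4) — y6 is true.
  2. (~y5 \/ ~y8 \/ ~y3) — ~y8 is true.
  3. (~y2 \/ y1 \/ ~y8) — ~y8 is true.
  4. (~y8 \/ y2 \/ ~y1) — ~y8 is true.
  5. (y4 \/ y7 \/ y8) — y7 is true.
  6. (y4 \/ y7 \/ ~y8) — ~y8 is true.
  7. (~y4 \/ ~y5) — ~y4 is true.
  8. (~y2 \/ ~y8 \/ ~y5) — ~y8 is true.
  9. (~y8 \/ ~y1) — ~y8 is true.
  10. (y3 \/ ~y5 \/ y7) — y3 is true.
  11. (~y6 \/ ~y8 \/ y1) — ~y8 is true.
  12. (~y4 \/ y5 \/ ~y2) — ~y4 is true.
  13. (~y5 \/ y1 \/ ~y4) — y1 is true.
  14. (y1 \/ y2 \/ y5) — y1 is true.
  15. (y8 \/ y3) — y3 is true.
  16. (~y6 \/ y5) — y5 is true.
  17. (y6 \/ ~y1 \/ y3) — y3 is true.
  18. (y3 \/ y4 \/ ~y8) — ~y8 is true.
  19. (y3 \/ ~y4) — y3 is true.
  20. (~y8 \/ y6) — ~y8 is true.
  21. (~y6 \/ y7) — y7 is true.
  22. (y3 \/ ~y7) — y3 is true.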